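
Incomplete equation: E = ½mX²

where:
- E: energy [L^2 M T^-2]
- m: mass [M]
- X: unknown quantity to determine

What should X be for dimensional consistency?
X = v (velocity), dimensions [L T^-1]

E has dimensions [L^2 M T^-2]; the rest of the RHS (½m) has dimensions [M].
So X² must have dimensions [L^2 T^-2], i.e. X has dimensions [L T^-1] — X = v (velocity).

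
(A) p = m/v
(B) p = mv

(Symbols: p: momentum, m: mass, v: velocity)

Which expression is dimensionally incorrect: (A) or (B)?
(A)

(A) p = m/v: LHS [L M T^-1], RHS [L^-1 M T] ✗
(B) p = mv: LHS [L M T^-1], RHS [L M T^-1] ✓

Expression (A) p = m/v is dimensionally incorrect.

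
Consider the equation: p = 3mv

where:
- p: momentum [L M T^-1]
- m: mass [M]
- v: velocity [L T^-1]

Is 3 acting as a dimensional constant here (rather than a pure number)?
No

p has dimensions [L M T^-1] and mv already has dimensions [L M T^-1], so the equation balances without 3 contributing any dimensions. 3 is a pure (dimensionless) number; changing or removing it would not affect dimensional consistency.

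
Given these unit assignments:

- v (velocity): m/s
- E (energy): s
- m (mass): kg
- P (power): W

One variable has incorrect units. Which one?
E

The variable E (energy) should have units J, not s.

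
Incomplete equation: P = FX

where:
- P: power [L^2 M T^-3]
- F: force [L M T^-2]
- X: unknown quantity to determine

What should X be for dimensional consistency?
X = v (velocity), dimensions [L T^-1]

P has dimensions [L^2 M T^-3]; the rest of the RHS (F) has dimensions [L M T^-2].
So X must have dimensions [L T^-1] — X = v (velocity).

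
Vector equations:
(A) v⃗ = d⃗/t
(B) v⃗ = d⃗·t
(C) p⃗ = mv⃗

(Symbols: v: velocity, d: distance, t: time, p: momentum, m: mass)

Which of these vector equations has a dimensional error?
(B) v⃗ = d⃗·t

(A) v⃗ = d⃗/t: LHS [L T^-1], RHS [L T^-1] ✓ — displacement (vector) divided by time (scalar)
(B) v⃗ = d⃗·t: LHS [L T^-1], RHS [L T] ✗ — velocity is displacement per time; should be d⃗/t
(C) p⃗ = mv⃗: LHS [L M T^-1], RHS [L M T^-1] ✓ — mass (scalar) times velocity (vector)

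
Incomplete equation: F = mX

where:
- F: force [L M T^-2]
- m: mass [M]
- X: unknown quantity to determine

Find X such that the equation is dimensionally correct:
X = a (acceleration), dimensions [L T^-2]

F has dimensions [L M T^-2]; the rest of the RHS (m) has dimensions [M].
So X must have dimensions [L T^-2] — X = a (acceleration).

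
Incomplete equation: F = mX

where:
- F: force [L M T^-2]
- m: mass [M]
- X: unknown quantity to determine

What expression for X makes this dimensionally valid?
X = a (acceleration), dimensions [L T^-2]

F has dimensions [L M T^-2]; the rest of the RHS (m) has dimensions [M].
So X must have dimensions [L T^-2] — X = a (acceleration).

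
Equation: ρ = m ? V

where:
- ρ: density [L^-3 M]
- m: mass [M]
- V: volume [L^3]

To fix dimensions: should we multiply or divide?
division (÷): ρ = m ÷ V

ρ [L^-3 M]; m [M]; V [L^3].
m × V → [L^3 M] ✗
m ÷ V → [L^-3 M] ✓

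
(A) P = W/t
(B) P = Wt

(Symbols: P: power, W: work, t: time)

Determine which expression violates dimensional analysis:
(B)

(A) P = W/t: LHS [L^2 M T^-3], RHS [L^2 M T^-3] ✓
(B) P = Wt: LHS [L^2 M T^-3], RHS [L^2 M T^-1] ✗

Expression (B) P = Wt is dimensionally incorrect.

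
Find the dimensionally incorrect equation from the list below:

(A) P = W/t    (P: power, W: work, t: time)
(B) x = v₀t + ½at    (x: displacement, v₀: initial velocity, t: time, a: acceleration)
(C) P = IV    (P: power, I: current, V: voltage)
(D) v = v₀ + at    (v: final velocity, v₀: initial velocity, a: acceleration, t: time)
(B) x = v₀t + ½at

The equation (B) x = v₀t + ½at is dimensionally incorrect.

LHS (x): [L]
RHS terms:
  - v₀t: [L] ✓
  - ½at: [L T^-1] ✗ (does not match LHS)

The dimensions do not match. The other three equations balance.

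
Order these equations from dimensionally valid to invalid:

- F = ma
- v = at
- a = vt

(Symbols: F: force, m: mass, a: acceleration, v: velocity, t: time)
Dimensionally correct: F = ma, v = at
Dimensionally incorrect: a = vt
Ordered (correct first, then incorrect): F = ma, v = at, a = vt

- F = ma: LHS [L M T^-2], RHS [L M T^-2] → correct ✓
- v = at: LHS [L T^-1], RHS [L T^-1] → correct ✓
- a = vt: LHS [L T^-2], RHS [L] → incorrect ✗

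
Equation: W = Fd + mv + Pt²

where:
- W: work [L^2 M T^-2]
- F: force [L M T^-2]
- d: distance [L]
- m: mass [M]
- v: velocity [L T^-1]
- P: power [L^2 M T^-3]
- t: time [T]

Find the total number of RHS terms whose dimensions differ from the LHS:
2

LHS W: [L^2 M T^-2]
- Fd: [L^2 M T^-2] ✓
- mv: [L M T^-1] ✗
- Pt²: [L^2 M T^-1] ✗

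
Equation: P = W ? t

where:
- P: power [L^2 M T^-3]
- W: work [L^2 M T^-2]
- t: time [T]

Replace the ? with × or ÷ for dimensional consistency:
division (÷): P = W ÷ t

P [L^2 M T^-3]; W [L^2 M T^-2]; t [T].
W × t → [L^2 M T^-1] ✗
W ÷ t → [L^2 M T^-3] ✓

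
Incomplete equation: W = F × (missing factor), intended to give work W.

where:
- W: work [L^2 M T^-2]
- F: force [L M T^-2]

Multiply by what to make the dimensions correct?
d (distance), dimensions [L]

W has dimensions [L^2 M T^-2] and F has dimensions [L M T^-2].
The missing factor must have dimensions [L^2 M T^-2] / [L M T^-2] = [L], i.e. distance (d).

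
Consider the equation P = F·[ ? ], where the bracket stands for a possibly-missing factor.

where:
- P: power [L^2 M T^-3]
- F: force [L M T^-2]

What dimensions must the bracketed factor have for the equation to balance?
[L T^-1] — velocity (e.g. v)

P has dimensions [L^2 M T^-3]; F has dimensions [L M T^-2].
The bracketed factor must supply [L^2 M T^-3] / [L M T^-2] = [L T^-1].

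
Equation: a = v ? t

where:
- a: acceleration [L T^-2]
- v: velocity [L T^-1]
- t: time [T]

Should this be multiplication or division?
division (÷): a = v ÷ t

a [L T^-2]; v [L T^-1]; t [T].
v × t → [L] ✗
v ÷ t → [L T^-2] ✓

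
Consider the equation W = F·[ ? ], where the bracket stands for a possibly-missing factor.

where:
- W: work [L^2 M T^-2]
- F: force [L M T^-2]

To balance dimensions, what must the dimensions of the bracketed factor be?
[L] — length (e.g. a distance d)

W has dimensions [L^2 M T^-2]; F has dimensions [L M T^-2].
The bracketed factor must supply [L^2 M T^-2] / [L M T^-2] = [L].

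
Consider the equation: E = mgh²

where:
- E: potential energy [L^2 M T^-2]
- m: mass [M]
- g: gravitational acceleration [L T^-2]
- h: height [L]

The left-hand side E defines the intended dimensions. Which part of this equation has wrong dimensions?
The right-hand side term mgh²

E has dimensions [L^2 M T^-2], but mgh² has dimensions [L^3 M T^-2], so the term mgh² is dimensionally wrong for E.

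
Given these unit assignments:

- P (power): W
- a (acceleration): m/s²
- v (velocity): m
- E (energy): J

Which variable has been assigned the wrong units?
v

The variable v (velocity) should have units m/s, not m.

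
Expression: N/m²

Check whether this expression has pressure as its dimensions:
Yes

The expression N/m² has dimensions [L^-1 M T^-2], which is exactly pressure [L^-1 M T^-2].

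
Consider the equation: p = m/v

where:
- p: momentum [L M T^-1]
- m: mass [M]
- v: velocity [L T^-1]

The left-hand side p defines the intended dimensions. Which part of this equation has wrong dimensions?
The right-hand side term m/v

p has dimensions [L M T^-1], but m/v has dimensions [L^-1 M T], so the term m/v is dimensionally wrong for p.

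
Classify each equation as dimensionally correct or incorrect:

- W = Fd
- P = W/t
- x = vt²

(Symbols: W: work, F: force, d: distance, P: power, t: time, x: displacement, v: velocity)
Dimensionally correct: W = Fd, P = W/t
Dimensionally incorrect: x = vt²
Ordered (correct first, then incorrect): W = Fd, P = W/t, x = vt²

- W = Fd: LHS [L^2 M T^-2], RHS [L^2 M T^-2] → correct ✓
- P = W/t: LHS [L^2 M T^-3], RHS [L^2 M T^-3] → correct ✓
- x = vt²: LHS [L], RHS [L T] → incorrect ✗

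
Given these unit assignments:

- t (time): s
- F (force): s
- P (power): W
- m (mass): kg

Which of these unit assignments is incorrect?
F

The variable F (force) should have units N, not s.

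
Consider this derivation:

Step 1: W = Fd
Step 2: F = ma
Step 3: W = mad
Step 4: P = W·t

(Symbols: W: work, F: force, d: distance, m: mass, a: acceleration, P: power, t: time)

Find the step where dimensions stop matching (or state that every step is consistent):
Step 4

Step 1: W = Fd → LHS [L^2 M T^-2], RHS [L^2 M T^-2] ✓
Step 2: F = ma → LHS [L M T^-2], RHS [L M T^-2] ✓
Step 3: W = mad → LHS [L^2 M T^-2], RHS [L^2 M T^-2] ✓
Step 4: P = W·t → LHS [L^2 M T^-3], RHS [L^2 M T^-1] ✗

The first dimensional inconsistency appears in step 4: P = W·t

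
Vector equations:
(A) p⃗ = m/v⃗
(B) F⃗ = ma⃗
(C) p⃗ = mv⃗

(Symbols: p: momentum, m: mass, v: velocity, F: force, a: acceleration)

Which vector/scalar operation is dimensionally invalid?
(A) p⃗ = m/v⃗

(A) p⃗ = m/v⃗: LHS [L M T^-1], RHS [L^-1 M T] ✗ — momentum is mass times velocity; should be mv⃗ (and division by a vector is undefined)
(B) F⃗ = ma⃗: LHS [L M T^-2], RHS [L M T^-2] ✓ — Force and acceleration are vectors, mass is a scalar
(C) p⃗ = mv⃗: LHS [L M T^-1], RHS [L M T^-1] ✓ — mass (scalar) times velocity (vector)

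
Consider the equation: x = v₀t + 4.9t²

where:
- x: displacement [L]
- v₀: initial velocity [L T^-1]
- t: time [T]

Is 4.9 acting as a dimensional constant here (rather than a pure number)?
Yes

x has dimensions [L], while t² alone has dimensions [T^2]. For the equation to balance, the factor 4.9 must carry dimensions [L T^-2] — it is a dimensional constant (a numerical value of a physical quantity with its units suppressed), not a pure number.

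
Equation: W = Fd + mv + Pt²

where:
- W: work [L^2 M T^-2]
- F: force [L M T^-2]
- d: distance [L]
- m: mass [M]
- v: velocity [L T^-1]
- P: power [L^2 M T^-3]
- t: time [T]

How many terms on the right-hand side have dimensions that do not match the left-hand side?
2

LHS W: [L^2 M T^-2]
- Fd: [L^2 M T^-2] ✓
- mv: [L M T^-1] ✗
- Pt²: [L^2 M T^-1] ✗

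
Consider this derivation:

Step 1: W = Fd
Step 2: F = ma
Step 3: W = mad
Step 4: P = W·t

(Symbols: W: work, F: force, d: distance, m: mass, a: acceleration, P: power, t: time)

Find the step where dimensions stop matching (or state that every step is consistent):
Step 4

Step 1: W = Fd → LHS [L^2 M T^-2], RHS [L^2 M T^-2] ✓
Step 2: F = ma → LHS [L M T^-2], RHS [L M T^-2] ✓
Step 3: W = mad → LHS [L^2 M T^-2], RHS [L^2 M T^-2] ✓
Step 4: P = W·t → LHS [L^2 M T^-3], RHS [L^2 M T^-1] ✗

The first dimensional inconsistency appears in step 4: P = W·t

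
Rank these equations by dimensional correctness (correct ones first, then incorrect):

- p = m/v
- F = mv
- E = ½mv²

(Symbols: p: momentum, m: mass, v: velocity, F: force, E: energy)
Dimensionally correct: E = ½mv²
Dimensionally incorrect: p = m/v, F = mv
Ordered (correct first, then incorrect): E = ½mv², p = m/v, F = mv

- p = m/v: LHS [L M T^-1], RHS [L^-1 M T] → incorrect ✗
- F = mv: LHS [L M T^-2], RHS [L M T^-1] → incorrect ✗
- E = ½mv²: LHS [L^2 M T^-2], RHS [L^2 M T^-2] → correct ✓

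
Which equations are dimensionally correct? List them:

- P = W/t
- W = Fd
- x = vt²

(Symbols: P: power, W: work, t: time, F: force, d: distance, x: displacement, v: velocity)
Dimensionally correct: P = W/t, W = Fd
Dimensionally incorrect: x = vt²
Ordered (correct first, then incorrect): P = W/t, W = Fd, x = vt²

- P = W/t: LHS [L^2 M T^-3], RHS [L^2 M T^-3] → correct ✓
- W = Fd: LHS [L^2 M T^-2], RHS [L^2 M T^-2] → correct ✓
- x = vt²: LHS [L], RHS [L T] → incorrect ✗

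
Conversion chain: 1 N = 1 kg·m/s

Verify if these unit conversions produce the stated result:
The chain is incorrect (it contains an error).

Incorrect: Newton is kg·m/s², not kg·m/s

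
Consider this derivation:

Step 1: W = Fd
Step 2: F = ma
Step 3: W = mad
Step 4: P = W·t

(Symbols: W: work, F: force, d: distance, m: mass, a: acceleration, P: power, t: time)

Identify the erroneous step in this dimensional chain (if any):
Step 4

Step 1: W = Fd → LHS [L^2 M T^-2], RHS [L^2 M T^-2] ✓
Step 2: F = ma → LHS [L M T^-2], RHS [L M T^-2] ✓
Step 3: W = mad → LHS [L^2 M T^-2], RHS [L^2 M T^-2] ✓
Step 4: P = W·t → LHS [L^2 M T^-3], RHS [L^2 M T^-1] ✗

The first dimensional inconsistency appears in step 4: P = W·t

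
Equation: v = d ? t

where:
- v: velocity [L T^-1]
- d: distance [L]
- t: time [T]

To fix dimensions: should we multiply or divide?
division (÷): v = d ÷ t

v [L T^-1]; d [L]; t [T].
d × t → [L T] ✗
d ÷ t → [L T^-1] ✓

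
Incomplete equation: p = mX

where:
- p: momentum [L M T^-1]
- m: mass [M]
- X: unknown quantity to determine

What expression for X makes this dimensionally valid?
X = v (velocity), dimensions [L T^-1]

p has dimensions [L M T^-1]; the rest of the RHS (m) has dimensions [M].
So X must have dimensions [L T^-1] — X = v (velocity).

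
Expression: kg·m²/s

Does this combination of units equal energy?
No

The expression kg·m²/s has dimensions [L^2 M T^-1], but energy has dimensions [L^2 M T^-2].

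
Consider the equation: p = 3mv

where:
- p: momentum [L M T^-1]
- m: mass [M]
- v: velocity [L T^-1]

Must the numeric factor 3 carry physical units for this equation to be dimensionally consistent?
No

p has dimensions [L M T^-1] and mv already has dimensions [L M T^-1], so the equation balances without 3 contributing any dimensions. 3 is a pure (dimensionless) number; changing or removing it would not affect dimensional consistency.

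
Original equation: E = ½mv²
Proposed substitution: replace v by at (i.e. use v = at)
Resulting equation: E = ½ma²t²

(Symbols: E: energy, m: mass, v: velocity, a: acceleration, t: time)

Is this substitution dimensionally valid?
Yes

[v] = [L T^-1] and [at] = [L T^-1]. These match, so the substitution replaces a quantity by one of the same dimensions and the result E = ½ma²t² has LHS [L^2 M T^-2] vs RHS [L^2 M T^-2] — still consistent.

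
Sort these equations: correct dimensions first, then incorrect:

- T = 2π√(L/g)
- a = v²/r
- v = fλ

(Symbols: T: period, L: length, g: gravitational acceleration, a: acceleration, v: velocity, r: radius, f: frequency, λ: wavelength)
Dimensionally correct: T = 2π√(L/g), a = v²/r, v = fλ
Dimensionally incorrect: none
Ordered (correct first, then incorrect): T = 2π√(L/g), a = v²/r, v = fλ

- T = 2π√(L/g): LHS [T], RHS [T] → correct ✓
- a = v²/r: LHS [L T^-2], RHS [L T^-2] → correct ✓
- v = fλ: LHS [L T^-1], RHS [L T^-1] → correct ✓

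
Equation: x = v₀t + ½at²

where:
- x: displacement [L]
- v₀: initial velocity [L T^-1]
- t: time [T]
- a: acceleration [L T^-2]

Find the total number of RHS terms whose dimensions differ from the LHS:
0

LHS x: [L]
- v₀t: [L] ✓
- ½at²: [L] ✓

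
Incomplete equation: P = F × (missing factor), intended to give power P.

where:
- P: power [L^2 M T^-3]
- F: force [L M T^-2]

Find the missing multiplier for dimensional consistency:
v (velocity), dimensions [L T^-1]

P has dimensions [L^2 M T^-3] and F has dimensions [L M T^-2].
The missing factor must have dimensions [L^2 M T^-3] / [L M T^-2] = [L T^-1], i.e. velocity (v).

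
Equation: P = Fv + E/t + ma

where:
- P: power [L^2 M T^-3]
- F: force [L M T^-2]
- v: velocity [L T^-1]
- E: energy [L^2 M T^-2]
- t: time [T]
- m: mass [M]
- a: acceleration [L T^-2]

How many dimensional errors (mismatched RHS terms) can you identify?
1

LHS P: [L^2 M T^-3]
- Fv: [L^2 M T^-3] ✓
- E/t: [L^2 M T^-3] ✓
- ma: [L M T^-2] ✗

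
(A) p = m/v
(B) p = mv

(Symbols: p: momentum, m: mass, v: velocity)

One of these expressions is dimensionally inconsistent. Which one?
(A)

(A) p = m/v: LHS [L M T^-1], RHS [L^-1 M T] ✗
(B) p = mv: LHS [L M T^-1], RHS [L M T^-1] ✓

Expression (A) p = m/v is dimensionally incorrect.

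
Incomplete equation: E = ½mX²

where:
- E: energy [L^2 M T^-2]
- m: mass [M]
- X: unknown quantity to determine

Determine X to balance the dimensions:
X = v (velocity), dimensions [L T^-1]

E has dimensions [L^2 M T^-2]; the rest of the RHS (½m) has dimensions [M].
So X² must have dimensions [L^2 T^-2], i.e. X has dimensions [L T^-1] — X = v (velocity).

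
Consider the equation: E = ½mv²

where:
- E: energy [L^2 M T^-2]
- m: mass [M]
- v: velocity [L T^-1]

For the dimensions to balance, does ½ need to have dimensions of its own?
No

E has dimensions [L^2 M T^-2] and mv² already has dimensions [L^2 M T^-2], so the equation balances without ½ contributing any dimensions. ½ is a pure (dimensionless) number; changing or removing it would not affect dimensional consistency.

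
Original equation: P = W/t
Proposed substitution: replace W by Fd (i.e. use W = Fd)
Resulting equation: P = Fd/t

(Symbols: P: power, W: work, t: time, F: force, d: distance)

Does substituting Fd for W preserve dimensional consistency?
Yes

[W] = [L^2 M T^-2] and [Fd] = [L^2 M T^-2]. These match, so the substitution replaces a quantity by one of the same dimensions and the result P = Fd/t has LHS [L^2 M T^-3] vs RHS [L^2 M T^-3] — still consistent.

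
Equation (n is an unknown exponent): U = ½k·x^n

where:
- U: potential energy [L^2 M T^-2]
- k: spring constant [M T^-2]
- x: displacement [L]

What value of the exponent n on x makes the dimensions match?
n = 2

U has dimensions [L^2 M T^-2]; x has dimensions [L].
The rest of the RHS has dimensions [M T^-2], so x^n must supply [L^2].
With n = 2: ½k·x^2 has dimensions [L^2 M T^-2], matching the LHS ✓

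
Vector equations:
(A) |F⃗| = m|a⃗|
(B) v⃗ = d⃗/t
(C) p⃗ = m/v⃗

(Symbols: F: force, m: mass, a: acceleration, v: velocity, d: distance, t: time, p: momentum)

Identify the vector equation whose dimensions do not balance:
(C) p⃗ = m/v⃗

(A) |F⃗| = m|a⃗|: LHS [L M T^-2], RHS [L M T^-2] ✓ — magnitudes of vectors are scalars
(B) v⃗ = d⃗/t: LHS [L T^-1], RHS [L T^-1] ✓ — displacement (vector) divided by time (scalar)
(C) p⃗ = m/v⃗: LHS [L M T^-1], RHS [L^-1 M T] ✗ — momentum is mass times velocity; should be mv⃗ (and division by a vector is undefined)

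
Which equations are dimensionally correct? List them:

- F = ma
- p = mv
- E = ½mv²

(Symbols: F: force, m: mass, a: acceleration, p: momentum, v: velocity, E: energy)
Dimensionally correct: F = ma, p = mv, E = ½mv²
Dimensionally incorrect: none
Ordered (correct first, then incorrect): F = ma, p = mv, E = ½mv²

- F = ma: LHS [L M T^-2], RHS [L M T^-2] → correct ✓
- p = mv: LHS [L M T^-1], RHS [L M T^-1] → correct ✓
- E = ½mv²: LHS [L^2 M T^-2], RHS [L^2 M T^-2] → correct ✓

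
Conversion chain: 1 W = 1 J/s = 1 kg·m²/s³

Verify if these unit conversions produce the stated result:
The chain is correct (no errors).

Correct: Watt is Joule per second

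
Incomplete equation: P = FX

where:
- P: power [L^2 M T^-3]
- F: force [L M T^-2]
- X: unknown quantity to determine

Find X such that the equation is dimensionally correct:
X = v (velocity), dimensions [L T^-1]

P has dimensions [L^2 M T^-3]; the rest of the RHS (F) has dimensions [L M T^-2].
So X must have dimensions [L T^-1] — X = v (velocity).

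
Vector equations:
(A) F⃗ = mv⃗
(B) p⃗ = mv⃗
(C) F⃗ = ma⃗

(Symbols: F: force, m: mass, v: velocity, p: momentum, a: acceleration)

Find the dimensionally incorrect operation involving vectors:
(A) F⃗ = mv⃗

(A) F⃗ = mv⃗: LHS [L M T^-2], RHS [L M T^-1] ✗ — mass times velocity is momentum, not force; should be ma⃗
(B) p⃗ = mv⃗: LHS [L M T^-1], RHS [L M T^-1] ✓ — mass (scalar) times velocity (vector)
(C) F⃗ = ma⃗: LHS [L M T^-2], RHS [L M T^-2] ✓ — Force and acceleration are vectors, mass is a scalar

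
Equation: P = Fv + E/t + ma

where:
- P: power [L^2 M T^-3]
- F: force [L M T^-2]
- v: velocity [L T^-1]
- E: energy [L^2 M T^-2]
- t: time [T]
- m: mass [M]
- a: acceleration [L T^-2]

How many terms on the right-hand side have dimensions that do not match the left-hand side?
1

LHS P: [L^2 M T^-3]
- Fv: [L^2 M T^-3] ✓
- E/t: [L^2 M T^-3] ✓
- ma: [L M T^-2] ✗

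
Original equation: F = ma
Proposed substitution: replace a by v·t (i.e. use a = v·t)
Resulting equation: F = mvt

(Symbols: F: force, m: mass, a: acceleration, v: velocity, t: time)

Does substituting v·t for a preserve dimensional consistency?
No

[a] = [L T^-2] and [v·t] = [L]. These differ, so the substitution replaces a quantity by one of different dimensions and the result F = mvt has LHS [L M T^-2] vs RHS [L M] — inconsistent.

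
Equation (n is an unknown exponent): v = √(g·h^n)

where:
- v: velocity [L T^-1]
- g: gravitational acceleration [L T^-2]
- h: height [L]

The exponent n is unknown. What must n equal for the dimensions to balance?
n = 1

v has dimensions [L T^-1]; h has dimensions [L].
With n = 1: √(g·h^1) has dimensions [L T^-1], matching the LHS ✓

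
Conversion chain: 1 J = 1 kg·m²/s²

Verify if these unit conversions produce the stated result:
The chain is correct (no errors).

Correct: Joule is defined as kg·m²/s²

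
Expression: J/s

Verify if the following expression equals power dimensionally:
Yes

The expression J/s has dimensions [L^2 M T^-3], which is exactly power [L^2 M T^-3].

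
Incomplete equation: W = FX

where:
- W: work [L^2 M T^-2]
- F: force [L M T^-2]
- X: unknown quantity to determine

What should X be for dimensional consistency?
X = d (distance), dimensions [L]

W has dimensions [L^2 M T^-2]; the rest of the RHS (F) has dimensions [L M T^-2].
So X must have dimensions [L] — X = d (distance).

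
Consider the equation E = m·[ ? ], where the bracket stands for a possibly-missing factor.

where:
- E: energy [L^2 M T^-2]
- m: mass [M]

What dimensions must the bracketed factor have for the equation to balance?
[L^2 T^-2] — velocity squared (e.g. v²)

E has dimensions [L^2 M T^-2]; m has dimensions [M].
The bracketed factor must supply [L^2 M T^-2] / [M] = [L^2 T^-2].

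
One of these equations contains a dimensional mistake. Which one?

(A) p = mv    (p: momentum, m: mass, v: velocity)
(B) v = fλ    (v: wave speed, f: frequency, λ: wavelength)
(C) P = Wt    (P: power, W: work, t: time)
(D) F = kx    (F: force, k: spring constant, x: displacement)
(C) P = Wt

The equation (C) P = Wt is dimensionally incorrect.

LHS (P): [L^2 M T^-3]
RHS (Wt): [L^2 M T^-1] ✗

The dimensions do not match. The other three equations balance.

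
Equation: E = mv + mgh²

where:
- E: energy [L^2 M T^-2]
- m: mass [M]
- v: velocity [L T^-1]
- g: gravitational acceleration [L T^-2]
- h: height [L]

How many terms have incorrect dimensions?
2

LHS E: [L^2 M T^-2]
- mv: [L M T^-1] ✗
- mgh²: [L^3 M T^-2] ✗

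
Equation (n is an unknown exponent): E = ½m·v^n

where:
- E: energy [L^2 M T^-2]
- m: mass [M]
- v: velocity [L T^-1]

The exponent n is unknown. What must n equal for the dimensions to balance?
n = 2

E has dimensions [L^2 M T^-2]; v has dimensions [L T^-1].
The rest of the RHS has dimensions [M], so v^n must supply [L^2 T^-2].
With n = 2: ½m·v^2 has dimensions [L^2 M T^-2], matching the LHS ✓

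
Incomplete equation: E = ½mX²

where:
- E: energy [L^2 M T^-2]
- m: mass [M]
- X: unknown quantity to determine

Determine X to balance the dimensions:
X = v (velocity), dimensions [L T^-1]

E has dimensions [L^2 M T^-2]; the rest of the RHS (½m) has dimensions [M].
So X² must have dimensions [L^2 T^-2], i.e. X has dimensions [L T^-1] — X = v (velocity).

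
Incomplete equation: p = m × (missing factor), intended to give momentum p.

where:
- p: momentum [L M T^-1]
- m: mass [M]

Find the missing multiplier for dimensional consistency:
v (velocity), dimensions [L T^-1]

p has dimensions [L M T^-1] and m has dimensions [M].
The missing factor must have dimensions [L M T^-1] / [M] = [L T^-1], i.e. velocity (v).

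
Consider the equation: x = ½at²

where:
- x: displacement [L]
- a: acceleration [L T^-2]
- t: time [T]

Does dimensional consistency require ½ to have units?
No

x has dimensions [L] and at² already has dimensions [L], so the equation balances without ½ contributing any dimensions. ½ is a pure (dimensionless) number; changing or removing it would not affect dimensional consistency.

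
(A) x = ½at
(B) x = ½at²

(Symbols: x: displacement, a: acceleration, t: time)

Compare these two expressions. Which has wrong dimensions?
(A)

(A) x = ½at: LHS [L], RHS [L T^-1] ✗
(B) x = ½at²: LHS [L], RHS [L] ✓

Expression (A) x = ½at is dimensionally incorrect.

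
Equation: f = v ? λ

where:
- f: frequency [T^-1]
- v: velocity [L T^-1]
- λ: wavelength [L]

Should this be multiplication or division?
division (÷): f = v ÷ λ

f [T^-1]; v [L T^-1]; λ [L].
v × λ → [L^2 T^-1] ✗
v ÷ λ → [T^-1] ✓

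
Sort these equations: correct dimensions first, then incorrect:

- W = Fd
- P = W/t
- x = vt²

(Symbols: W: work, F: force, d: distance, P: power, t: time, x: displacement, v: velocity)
Dimensionally correct: W = Fd, P = W/t
Dimensionally incorrect: x = vt²
Ordered (correct first, then incorrect): W = Fd, P = W/t, x = vt²

- W = Fd: LHS [L^2 M T^-2], RHS [L^2 M T^-2] → correct ✓
- P = W/t: LHS [L^2 M T^-3], RHS [L^2 M T^-3] → correct ✓
- x = vt²: LHS [L], RHS [L T] → incorrect ✗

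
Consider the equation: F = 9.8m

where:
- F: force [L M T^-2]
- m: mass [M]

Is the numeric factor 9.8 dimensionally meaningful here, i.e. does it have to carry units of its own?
Yes

F has dimensions [L M T^-2], while m alone has dimensions [M]. For the equation to balance, the factor 9.8 must carry dimensions [L T^-2] — it is a dimensional constant (a numerical value of a physical quantity with its units suppressed), not a pure number.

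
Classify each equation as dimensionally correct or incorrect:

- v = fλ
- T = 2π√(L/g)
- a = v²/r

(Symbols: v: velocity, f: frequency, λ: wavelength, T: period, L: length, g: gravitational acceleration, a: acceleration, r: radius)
Dimensionally correct: v = fλ, T = 2π√(L/g), a = v²/r
Dimensionally incorrect: none
Ordered (correct first, then incorrect): v = fλ, T = 2π√(L/g), a = v²/r

- v = fλ: LHS [L T^-1], RHS [L T^-1] → correct ✓
- T = 2π√(L/g): LHS [T], RHS [T] → correct ✓
- a = v²/r: LHS [L T^-2], RHS [L T^-2] → correct ✓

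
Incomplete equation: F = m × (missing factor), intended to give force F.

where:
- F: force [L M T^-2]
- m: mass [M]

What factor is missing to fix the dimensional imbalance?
a (acceleration), dimensions [L T^-2]

F has dimensions [L M T^-2] and m has dimensions [M].
The missing factor must have dimensions [L M T^-2] / [M] = [L T^-2], i.e. acceleration (a).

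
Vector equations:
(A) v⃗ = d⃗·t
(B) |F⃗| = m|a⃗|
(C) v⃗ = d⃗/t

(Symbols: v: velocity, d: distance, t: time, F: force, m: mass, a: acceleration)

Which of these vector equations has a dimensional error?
(A) v⃗ = d⃗·t

(A) v⃗ = d⃗·t: LHS [L T^-1], RHS [L T] ✗ — velocity is displacement per time; should be d⃗/t
(B) |F⃗| = m|a⃗|: LHS [L M T^-2], RHS [L M T^-2] ✓ — magnitudes of vectors are scalars
(C) v⃗ = d⃗/t: LHS [L T^-1], RHS [L T^-1] ✓ — displacement (vector) divided by time (scalar)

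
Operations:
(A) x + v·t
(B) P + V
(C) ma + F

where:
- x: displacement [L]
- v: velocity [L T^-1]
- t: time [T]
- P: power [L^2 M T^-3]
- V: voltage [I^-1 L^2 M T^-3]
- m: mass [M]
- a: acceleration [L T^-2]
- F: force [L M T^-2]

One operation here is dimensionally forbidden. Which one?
(B) P + V

(A) x + v·t: x [L] and v·t [L] — same dimensions ✓
(B) P + V: P [L^2 M T^-3] and V [I^-1 L^2 M T^-3] — different dimensions cannot be added/subtracted ✗
(C) ma + F: ma [L M T^-2] and F [L M T^-2] — same dimensions ✓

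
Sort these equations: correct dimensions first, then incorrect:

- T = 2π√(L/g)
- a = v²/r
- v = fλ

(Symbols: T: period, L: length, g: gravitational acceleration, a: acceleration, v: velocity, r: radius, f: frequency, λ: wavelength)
Dimensionally correct: T = 2π√(L/g), a = v²/r, v = fλ
Dimensionally incorrect: none
Ordered (correct first, then incorrect): T = 2π√(L/g), a = v²/r, v = fλ

- T = 2π√(L/g): LHS [T], RHS [T] → correct ✓
- a = v²/r: LHS [L T^-2], RHS [L T^-2] → correct ✓
- v = fλ: LHS [L T^-1], RHS [L T^-1] → correct ✓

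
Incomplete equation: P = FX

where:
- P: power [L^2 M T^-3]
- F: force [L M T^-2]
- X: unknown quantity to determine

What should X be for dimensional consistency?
X = v (velocity), dimensions [L T^-1]

P has dimensions [L^2 M T^-3]; the rest of the RHS (F) has dimensions [L M T^-2].
So X must have dimensions [L T^-1] — X = v (velocity).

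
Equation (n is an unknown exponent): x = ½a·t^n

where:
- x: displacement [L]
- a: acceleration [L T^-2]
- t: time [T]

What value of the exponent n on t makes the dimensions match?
n = 2

x has dimensions [L]; t has dimensions [T].
The rest of the RHS has dimensions [L T^-2], so t^n must supply [T^2].
With n = 2: ½a·t^2 has dimensions [L], matching the LHS ✓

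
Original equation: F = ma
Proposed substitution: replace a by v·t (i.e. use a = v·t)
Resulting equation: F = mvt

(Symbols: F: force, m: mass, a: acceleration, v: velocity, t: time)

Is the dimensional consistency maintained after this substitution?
No

[a] = [L T^-2] and [v·t] = [L]. These differ, so the substitution replaces a quantity by one of different dimensions and the result F = mvt has LHS [L M T^-2] vs RHS [L M] — inconsistent.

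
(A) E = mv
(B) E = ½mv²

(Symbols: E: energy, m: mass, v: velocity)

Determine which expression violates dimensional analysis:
(A)

(A) E = mv: LHS [L^2 M T^-2], RHS [L M T^-1] ✗
(B) E = ½mv²: LHS [L^2 M T^-2], RHS [L^2 M T^-2] ✓

Expression (A) E = mv is dimensionally incorrect.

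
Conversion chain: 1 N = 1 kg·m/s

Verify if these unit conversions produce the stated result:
The chain is incorrect (it contains an error).

Incorrect: Newton is kg·m/s², not kg·m/s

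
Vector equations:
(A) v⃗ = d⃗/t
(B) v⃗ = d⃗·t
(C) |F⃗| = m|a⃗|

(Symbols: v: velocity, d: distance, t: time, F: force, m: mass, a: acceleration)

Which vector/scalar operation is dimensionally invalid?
(B) v⃗ = d⃗·t

(A) v⃗ = d⃗/t: LHS [L T^-1], RHS [L T^-1] ✓ — displacement (vector) divided by time (scalar)
(B) v⃗ = d⃗·t: LHS [L T^-1], RHS [L T] ✗ — velocity is displacement per time; should be d⃗/t
(C) |F⃗| = m|a⃗|: LHS [L M T^-2], RHS [L M T^-2] ✓ — magnitudes of vectors are scalars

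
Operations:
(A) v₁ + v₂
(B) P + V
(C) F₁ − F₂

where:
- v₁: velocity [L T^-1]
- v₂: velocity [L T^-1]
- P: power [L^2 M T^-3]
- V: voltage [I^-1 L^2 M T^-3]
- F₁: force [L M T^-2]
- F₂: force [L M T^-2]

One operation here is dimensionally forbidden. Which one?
(B) P + V

(A) v₁ + v₂: v₁ [L T^-1] and v₂ [L T^-1] — same dimensions ✓
(B) P + V: P [L^2 M T^-3] and V [I^-1 L^2 M T^-3] — different dimensions cannot be added/subtracted ✗
(C) F₁ − F₂: F₁ [L M T^-2] and F₂ [L M T^-2] — same dimensions ✓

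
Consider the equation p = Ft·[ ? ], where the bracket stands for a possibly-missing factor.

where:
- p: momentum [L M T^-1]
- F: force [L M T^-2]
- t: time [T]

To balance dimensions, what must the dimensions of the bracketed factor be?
Nothing is missing — the bracketed factor must be dimensionless.

p has dimensions [L M T^-1] and Ft already has dimensions [L M T^-1], so p = Ft is dimensionally complete.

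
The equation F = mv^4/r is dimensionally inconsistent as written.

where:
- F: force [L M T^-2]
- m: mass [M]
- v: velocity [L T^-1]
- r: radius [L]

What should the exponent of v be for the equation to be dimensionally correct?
The exponent of v should be 2: F = mv^2/r

The LHS F has dimensions [L M T^-2]; v has dimensions [L T^-1].
As written, the RHS mv^4/r (exponent 4 on v) has dimensions [L^3 M T^-4], which does not match.
With exponent 2, the RHS mv^2/r has dimensions [L M T^-2], matching the LHS.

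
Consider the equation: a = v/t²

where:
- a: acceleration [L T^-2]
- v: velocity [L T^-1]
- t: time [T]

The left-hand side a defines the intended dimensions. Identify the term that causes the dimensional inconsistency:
The right-hand side term v/t²

a has dimensions [L T^-2], but v/t² has dimensions [L T^-3], so the term v/t² is dimensionally wrong for a.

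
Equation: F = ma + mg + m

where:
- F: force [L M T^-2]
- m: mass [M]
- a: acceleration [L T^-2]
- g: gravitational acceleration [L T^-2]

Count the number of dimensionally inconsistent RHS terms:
1

LHS F: [L M T^-2]
- ma: [L M T^-2] ✓
- mg: [L M T^-2] ✓
- m: [M] ✗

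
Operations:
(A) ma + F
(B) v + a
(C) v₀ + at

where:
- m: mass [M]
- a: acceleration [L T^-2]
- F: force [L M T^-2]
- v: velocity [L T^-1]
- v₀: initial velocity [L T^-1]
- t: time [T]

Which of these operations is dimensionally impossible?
(B) v + a

(A) ma + F: ma [L M T^-2] and F [L M T^-2] — same dimensions ✓
(B) v + a: v [L T^-1] and a [L T^-2] — different dimensions cannot be added/subtracted ✗
(C) v₀ + at: v₀ [L T^-1] and at [L T^-1] — same dimensions ✓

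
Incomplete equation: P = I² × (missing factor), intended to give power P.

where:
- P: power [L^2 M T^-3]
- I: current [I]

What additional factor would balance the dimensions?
R (resistance), dimensions [I^-2 L^2 M T^-3]

P has dimensions [L^2 M T^-3] and I² has dimensions [I^2].
The missing factor must have dimensions [L^2 M T^-3] / [I^2] = [I^-2 L^2 M T^-3], i.e. resistance (R).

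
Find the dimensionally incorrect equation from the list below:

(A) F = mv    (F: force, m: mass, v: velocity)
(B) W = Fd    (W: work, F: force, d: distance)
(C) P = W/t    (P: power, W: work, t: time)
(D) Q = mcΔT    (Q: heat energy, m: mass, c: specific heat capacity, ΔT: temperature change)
(A) F = mv

The equation (A) F = mv is dimensionally incorrect.

LHS (F): [L M T^-2]
RHS (mv): [L M T^-1] ✗

The dimensions do not match. The other three equations balance.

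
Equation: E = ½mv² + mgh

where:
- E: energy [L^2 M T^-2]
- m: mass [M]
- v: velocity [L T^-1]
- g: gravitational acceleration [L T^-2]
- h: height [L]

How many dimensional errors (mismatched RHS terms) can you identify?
0

LHS E: [L^2 M T^-2]
- ½mv²: [L^2 M T^-2] ✓
- mgh: [L^2 M T^-2] ✓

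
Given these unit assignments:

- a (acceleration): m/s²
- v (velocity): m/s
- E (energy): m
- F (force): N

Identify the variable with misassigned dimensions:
E

The variable E (energy) should have units J, not m.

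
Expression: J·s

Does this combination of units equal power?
No

The expression J·s has dimensions [L^2 M T^-1], but power has dimensions [L^2 M T^-3].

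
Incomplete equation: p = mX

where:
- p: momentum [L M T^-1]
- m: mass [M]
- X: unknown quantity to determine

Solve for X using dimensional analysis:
X = v (velocity), dimensions [L T^-1]

p has dimensions [L M T^-1]; the rest of the RHS (m) has dimensions [M].
So X must have dimensions [L T^-1] — X = v (velocity).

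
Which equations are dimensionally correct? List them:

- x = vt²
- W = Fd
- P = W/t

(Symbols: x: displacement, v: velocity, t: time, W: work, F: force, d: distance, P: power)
Dimensionally correct: W = Fd, P = W/t
Dimensionally incorrect: x = vt²
Ordered (correct first, then incorrect): W = Fd, P = W/t, x = vt²

- x = vt²: LHS [L], RHS [L T] → incorrect ✗
- W = Fd: LHS [L^2 M T^-2], RHS [L^2 M T^-2] → correct ✓
- P = W/t: LHS [L^2 M T^-3], RHS [L^2 M T^-3] → correct ✓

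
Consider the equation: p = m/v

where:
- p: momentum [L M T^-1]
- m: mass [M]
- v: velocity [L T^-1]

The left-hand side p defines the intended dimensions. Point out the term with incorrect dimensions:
The right-hand side term m/v

p has dimensions [L M T^-1], but m/v has dimensions [L^-1 M T], so the term m/v is dimensionally wrong for p.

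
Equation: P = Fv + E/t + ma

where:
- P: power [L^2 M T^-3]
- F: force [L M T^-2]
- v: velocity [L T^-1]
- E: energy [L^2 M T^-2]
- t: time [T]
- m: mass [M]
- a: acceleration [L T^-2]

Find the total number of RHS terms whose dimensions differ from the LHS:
1

LHS P: [L^2 M T^-3]
- Fv: [L^2 M T^-3] ✓
- E/t: [L^2 M T^-3] ✓
- ma: [L M T^-2] ✗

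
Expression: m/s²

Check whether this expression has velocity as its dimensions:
No

The expression m/s² has dimensions [L T^-2], but velocity has dimensions [L T^-1].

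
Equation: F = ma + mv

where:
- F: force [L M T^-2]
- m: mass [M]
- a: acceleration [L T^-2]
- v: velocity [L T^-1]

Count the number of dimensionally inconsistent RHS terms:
1

LHS F: [L M T^-2]
- ma: [L M T^-2] ✓
- mv: [L M T^-1] ✗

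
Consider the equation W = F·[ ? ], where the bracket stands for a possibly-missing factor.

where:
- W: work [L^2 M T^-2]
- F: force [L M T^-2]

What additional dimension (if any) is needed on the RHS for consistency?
[L] — length (e.g. a distance d)

W has dimensions [L^2 M T^-2]; F has dimensions [L M T^-2].
The bracketed factor must supply [L^2 M T^-2] / [L M T^-2] = [L].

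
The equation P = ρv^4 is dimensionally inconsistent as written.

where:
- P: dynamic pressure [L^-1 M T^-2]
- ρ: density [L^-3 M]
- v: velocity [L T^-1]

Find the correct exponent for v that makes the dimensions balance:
The exponent of v should be 2: P = ρv^2

The LHS P has dimensions [L^-1 M T^-2]; v has dimensions [L T^-1].
As written, the RHS ρv^4 (exponent 4 on v) has dimensions [L M T^-4], which does not match.
With exponent 2, the RHS ρv^2 has dimensions [L^-1 M T^-2], matching the LHS.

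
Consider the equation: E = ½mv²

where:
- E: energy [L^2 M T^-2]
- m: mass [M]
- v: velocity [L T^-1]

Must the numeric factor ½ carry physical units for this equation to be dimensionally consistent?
No

E has dimensions [L^2 M T^-2] and mv² already has dimensions [L^2 M T^-2], so the equation balances without ½ contributing any dimensions. ½ is a pure (dimensionless) number; changing or removing it would not affect dimensional consistency.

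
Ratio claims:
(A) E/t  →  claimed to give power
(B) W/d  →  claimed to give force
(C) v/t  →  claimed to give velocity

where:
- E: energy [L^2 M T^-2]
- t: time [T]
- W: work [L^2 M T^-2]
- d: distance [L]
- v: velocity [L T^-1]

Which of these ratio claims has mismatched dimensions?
(C) v/t does not give velocity

(A) E/t: [L^2 M T^-3] = power [L^2 M T^-3] ✓
(B) W/d: [L M T^-2] = force [L M T^-2] ✓
(C) v/t: [L T^-2] ≠ velocity [L T^-1] ✗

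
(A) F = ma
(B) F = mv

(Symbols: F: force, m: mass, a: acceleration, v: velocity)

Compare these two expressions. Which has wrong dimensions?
(B)

(A) F = ma: LHS [L M T^-2], RHS [L M T^-2] ✓
(B) F = mv: LHS [L M T^-2], RHS [L M T^-1] ✗

Expression (B) F = mv is dimensionally incorrect.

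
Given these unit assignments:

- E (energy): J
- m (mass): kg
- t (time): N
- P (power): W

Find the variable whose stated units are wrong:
t

The variable t (time) should have units s, not N.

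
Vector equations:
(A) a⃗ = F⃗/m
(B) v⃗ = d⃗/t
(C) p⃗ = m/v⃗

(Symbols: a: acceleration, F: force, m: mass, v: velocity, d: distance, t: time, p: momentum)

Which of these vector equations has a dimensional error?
(C) p⃗ = m/v⃗

(A) a⃗ = F⃗/m: LHS [L T^-2], RHS [L T^-2] ✓ — force (vector) divided by mass (scalar)
(B) v⃗ = d⃗/t: LHS [L T^-1], RHS [L T^-1] ✓ — displacement (vector) divided by time (scalar)
(C) p⃗ = m/v⃗: LHS [L M T^-1], RHS [L^-1 M T] ✗ — momentum is mass times velocity; should be mv⃗ (and division by a vector is undefined)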